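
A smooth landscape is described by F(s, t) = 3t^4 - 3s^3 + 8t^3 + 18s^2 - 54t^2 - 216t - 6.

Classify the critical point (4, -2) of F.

local maximum

The mixed partial ∂²F/∂s∂t is 0, so the Hessian at any point is diag(F_ss, F_tt) = diag(18(-s + 2), 12(3t^2 + 4t - 9)).
At (4, -2): H = diag(-36, -60).
Both eigenvalues are negative, so H is negative definite: a local maximum.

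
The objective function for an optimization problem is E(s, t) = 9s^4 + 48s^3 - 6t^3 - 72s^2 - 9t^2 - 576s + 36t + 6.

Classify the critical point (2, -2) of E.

local minimum

The mixed partial ∂²E/∂s∂t is 0, so the Hessian at any point is diag(E_ss, E_tt) = diag(36(3s^2 + 8s - 4), -18(2t + 1)).
At (2, -2): H = diag(864, 54).
Both eigenvalues are positive, so H is positive definite: a local minimum.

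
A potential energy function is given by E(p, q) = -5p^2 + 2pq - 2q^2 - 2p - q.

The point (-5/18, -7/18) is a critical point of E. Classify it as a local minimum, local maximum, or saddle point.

local maximum

The Hessian of E is constant: H = [[-10, 2], [2, -4]].
det(H) = (-10)·(-4) − 2² = 36.
det(H) > 0 and tr(H) = -14 < 0, so H is negative definite and the point is a local maximum.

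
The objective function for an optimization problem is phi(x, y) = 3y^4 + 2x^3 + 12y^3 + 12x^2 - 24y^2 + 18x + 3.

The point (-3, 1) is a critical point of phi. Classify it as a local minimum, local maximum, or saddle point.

saddle point

The mixed partial ∂²phi/∂x∂y is 0, so the Hessian at any point is diag(phi_xx, phi_yy) = diag(12(x + 2), 12(3y^2 + 6y - 4)).
At (-3, 1): H = diag(-12, 60).
The eigenvalues have opposite signs, so H is indefinite: a saddle point.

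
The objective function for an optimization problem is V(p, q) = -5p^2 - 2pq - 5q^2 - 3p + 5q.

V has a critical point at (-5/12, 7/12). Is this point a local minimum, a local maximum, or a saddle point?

The Hessian of V is constant: H = [[-10, -2], [-2, -10]].
det(H) = (-10)·(-10) − (-2)² = 96.
det(H) > 0 and tr(H) = -20 < 0, so H is negative definite and the point is a local maximum.

local maximum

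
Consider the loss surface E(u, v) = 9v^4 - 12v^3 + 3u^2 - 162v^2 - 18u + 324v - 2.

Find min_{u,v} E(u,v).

E(u,v) separates as P(u) + Q(v) − 2, so its minimum is min P + min Q − 2.
P'(u) = 6u - 18 vanishes at u ∈ {3}; Q'(v) = 36(v - 3)(v - 1)(v + 3) vanishes at v ∈ {-3, 1, 3}.
Local minima of P (where P''>0): P(3)=-27. Local minima of Q: Q(-3)=-1377, Q(3)=-81.
So the global minimum of E is P(3) + Q(-3) − 2 = -27 − 1377 − 2 = -1406, attained at (3, -3).

-1406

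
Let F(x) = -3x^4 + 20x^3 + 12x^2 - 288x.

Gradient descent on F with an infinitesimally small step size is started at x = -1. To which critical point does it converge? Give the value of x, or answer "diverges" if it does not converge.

3

F'(x) = -12(x - 4)(x - 3)(x + 2), so F'(-1) = -240.
Gradient descent moves in the -F' direction, i.e. x is increasing.
The nearest critical point in that direction is x = 3, where F'' = 60 > 0 (a local minimum). The iterate converges there.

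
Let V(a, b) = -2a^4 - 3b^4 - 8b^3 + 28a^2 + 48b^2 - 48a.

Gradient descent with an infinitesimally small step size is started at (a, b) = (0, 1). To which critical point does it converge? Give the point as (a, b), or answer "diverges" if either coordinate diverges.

(1, 0)

V is separable, so gradient descent decouples: a follows -∂V/∂a, b follows -∂V/∂b.
∂V/∂a = -8(a - 2)(a - 1)(a + 3); at a=0 this is -48, so a increases.
∂V/∂b = -12b(b - 2)(b + 4); at b=1 this is 60, so b decreases.
a converges to its nearest critical value 1 (a local min of the a-part); b converges to 0. The iterate converges to (1, 0).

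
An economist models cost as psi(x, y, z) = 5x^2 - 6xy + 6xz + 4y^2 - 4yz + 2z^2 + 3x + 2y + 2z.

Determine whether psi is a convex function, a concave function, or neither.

convex

psi is quadratic, so its Hessian is the constant matrix H = [[10, -6, 6], [-6, 8, -4], [6, -4, 4]].
Leading principal minors: 10, 44, 16.
All positive ⇒ H ≻ 0 ⇒ convex.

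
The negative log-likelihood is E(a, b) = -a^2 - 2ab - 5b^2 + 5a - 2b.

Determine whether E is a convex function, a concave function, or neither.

E is quadratic, so its Hessian is the constant matrix H = [[-2, -2], [-2, -10]].
det(H) = 16, tr(H) = -12.
det(H) > 0 and tr(H) < 0, so H is negative definite everywhere: concave.

concave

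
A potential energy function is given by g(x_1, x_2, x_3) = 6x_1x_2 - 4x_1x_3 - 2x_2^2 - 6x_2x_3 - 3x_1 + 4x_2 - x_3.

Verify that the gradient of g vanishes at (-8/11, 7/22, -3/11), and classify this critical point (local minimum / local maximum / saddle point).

saddle point

∇g = (6x_2 - 4x_3 - 3, 6x_1 - 4x_2 - 6x_3 + 4, -4x_1 - 6x_2 - 1); substituting (-8/11, 7/22, -3/11) gives ∇g = (0, 0, 0), so (-8/11, 7/22, -3/11) is indeed a critical point.
The Hessian is constant: H = [[0, 6, -4], [6, -4, -6], [-4, -6, 0]].
Leading principal minors: Δ₁ = 0, Δ₂ = -36, Δ₃ = 352.
The minors fit neither the all-positive nor the alternating-sign pattern, so H is indefinite: a saddle point.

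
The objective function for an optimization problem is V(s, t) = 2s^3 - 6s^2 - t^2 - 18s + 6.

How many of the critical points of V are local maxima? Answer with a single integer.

1

V separates as a function of s plus a function of t, so ∇V=0 decouples.
∂V/∂s = 6(s - 3)(s + 1) = 0 at s ∈ {-1, 3}; ∂V/∂t = -2t = 0 at t ∈ {0}.
The Hessian is diagonal: diag(V_ss, V_tt). Second derivatives: V_ss(-1)=-24, V_ss(3)=24; V_tt(0)=-2.
Local maxima occur where both diagonal entries negative: (-1, 0). Count: 1.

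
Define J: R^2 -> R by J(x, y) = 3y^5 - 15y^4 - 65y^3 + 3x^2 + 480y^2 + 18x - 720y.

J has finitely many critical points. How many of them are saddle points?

2

J separates as a function of x plus a function of y, so ∇J=0 decouples.
∂J/∂x = 6(x + 3) = 0 at x ∈ {-3}; ∂J/∂y = 15(y - 4)(y - 3)(y - 1)(y + 4) = 0 at y ∈ {-4, 1, 3, 4}.
The Hessian is diagonal: diag(J_xx, J_yy). Second derivatives: J_xx(-3)=6; J_yy(-4)=-4200, J_yy(1)=450, J_yy(3)=-210, J_yy(4)=360.
Saddle points occur where the two diagonal entries have opposite signs: (-3, -4), (-3, 3). Count: 2.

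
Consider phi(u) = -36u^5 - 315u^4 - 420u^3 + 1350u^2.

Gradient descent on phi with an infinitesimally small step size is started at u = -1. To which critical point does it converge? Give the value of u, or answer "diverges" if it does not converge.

0

phi'(u) = -180u(u - 1)(u + 3)(u + 5), so phi'(-1) = -2880.
Gradient descent moves in the -phi' direction, i.e. u is increasing.
The nearest critical point in that direction is u = 0, where phi'' = 2700 > 0 (a local minimum). The iterate converges there.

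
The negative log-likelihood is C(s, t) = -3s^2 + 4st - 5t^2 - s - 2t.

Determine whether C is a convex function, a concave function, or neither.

C is quadratic, so its Hessian is the constant matrix H = [[-6, 4], [4, -10]].
det(H) = 44, tr(H) = -16.
det(H) > 0 and tr(H) < 0, so H is negative definite everywhere: concave.

concave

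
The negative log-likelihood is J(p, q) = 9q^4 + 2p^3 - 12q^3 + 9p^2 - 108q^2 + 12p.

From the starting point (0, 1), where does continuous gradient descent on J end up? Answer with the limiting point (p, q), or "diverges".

J is separable, so gradient descent decouples: p follows -∂J/∂p, q follows -∂J/∂q.
∂J/∂p = 6(p + 1)(p + 2); at p=0 this is 12, so p decreases.
∂J/∂q = 36q(q - 3)(q + 2); at q=1 this is -216, so q increases.
p converges to its nearest critical value -1 (a local min of the p-part); q converges to 3. The iterate converges to (-1, 3).

(-1, 3)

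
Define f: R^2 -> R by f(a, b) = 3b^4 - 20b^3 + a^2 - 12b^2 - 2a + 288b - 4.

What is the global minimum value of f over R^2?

f(a,b) separates as P(a) + Q(b) − 4, so its minimum is min P + min Q − 4.
P'(a) = 2a - 2 vanishes at a ∈ {1}; Q'(b) = 12(b - 4)(b - 3)(b + 2) vanishes at b ∈ {-2, 3, 4}.
Local minima of P (where P''>0): P(1)=-1. Local minima of Q: Q(-2)=-416, Q(4)=448.
So the global minimum of f is P(1) + Q(-2) − 4 = -1 − 416 − 4 = -421, attained at (1, -2).

-421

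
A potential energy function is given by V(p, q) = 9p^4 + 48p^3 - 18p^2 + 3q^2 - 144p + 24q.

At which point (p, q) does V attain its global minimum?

V(p,q) separates as A(p) + B(q), so its minimum is min A + min B.
A'(p) = 36(p - 1)(p + 1)(p + 4) vanishes at p ∈ {-4, -1, 1}; B'(q) = 6q + 24 vanishes at q ∈ {-4}.
Local minima of A (where A''>0): A(-4)=-480, A(1)=-105. Local minima of B: B(-4)=-48.
So the global minimum of V is A(-4) + B(-4) = -480 − 48 = -528, attained at (-4, -4).

(-4, -4)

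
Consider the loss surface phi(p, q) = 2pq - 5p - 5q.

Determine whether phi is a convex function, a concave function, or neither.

phi is quadratic, so its Hessian is the constant matrix H = [[0, 2], [2, 0]].
det(H) = -4, tr(H) = 0.
det(H) < 0, so H is indefinite: neither convex nor concave.

neither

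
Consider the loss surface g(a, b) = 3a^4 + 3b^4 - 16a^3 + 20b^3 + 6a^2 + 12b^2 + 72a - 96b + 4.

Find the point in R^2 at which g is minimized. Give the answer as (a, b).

(-1, 1)

g(a,b) separates as P(a) + Q(b) + 4, so its minimum is min P + min Q + 4.
P'(a) = 12(a - 3)(a - 2)(a + 1) vanishes at a ∈ {-1, 2, 3}; Q'(b) = 12(b - 1)(b + 2)(b + 4) vanishes at b ∈ {-4, -2, 1}.
Local minima of P (where P''>0): P(-1)=-47, P(3)=81. Local minima of Q: Q(-4)=64, Q(1)=-61.
So the global minimum of g is P(-1) + Q(1) + 4 = -47 − 61 + 4 = -104, attained at (-1, 1).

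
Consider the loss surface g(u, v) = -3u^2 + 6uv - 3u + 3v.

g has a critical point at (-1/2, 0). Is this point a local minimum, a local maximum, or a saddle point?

saddle point

The Hessian of g is constant: H = [[-6, 6], [6, 0]].
det(H) = (-6)·0 − 6² = -36.
Since det(H) < 0, H is indefinite and the critical point is a saddle point.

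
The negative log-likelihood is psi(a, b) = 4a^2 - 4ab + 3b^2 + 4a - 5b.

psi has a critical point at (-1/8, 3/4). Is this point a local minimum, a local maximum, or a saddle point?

local minimum

The Hessian of psi is constant: H = [[8, -4], [-4, 6]].
det(H) = 8·6 − (-4)² = 32.
det(H) > 0 and tr(H) = 14 > 0, so H is positive definite and the point is a local minimum.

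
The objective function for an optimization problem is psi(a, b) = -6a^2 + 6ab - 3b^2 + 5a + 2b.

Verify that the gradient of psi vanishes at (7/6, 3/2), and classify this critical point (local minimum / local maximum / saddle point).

local maximum

∇psi = (-12a + 6b + 5, 6a - 6b + 2); substituting (7/6, 3/2) gives ∇psi = (0, 0), so (7/6, 3/2) is indeed a critical point.
The Hessian of psi is constant: H = [[-12, 6], [6, -6]].
det(H) = (-12)·(-6) − 6² = 36.
det(H) > 0 and tr(H) = -18 < 0, so H is negative definite and the point is a local maximum.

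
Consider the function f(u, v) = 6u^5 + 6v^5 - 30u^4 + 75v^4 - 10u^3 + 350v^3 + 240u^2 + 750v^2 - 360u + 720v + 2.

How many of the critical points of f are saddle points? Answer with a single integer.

f separates as a function of u plus a function of v, so ∇f=0 decouples.
∂f/∂u = 30(u - 3)(u - 2)(u - 1)(u + 2) = 0 at u ∈ {-2, 1, 2, 3}; ∂f/∂v = 30(v + 1)(v + 2)(v + 3)(v + 4) = 0 at v ∈ {-4, -3, -2, -1}.
The Hessian is diagonal: diag(f_uu, f_vv). Second derivatives: f_uu(-2)=-1800, f_uu(1)=180, f_uu(2)=-120, f_uu(3)=300; f_vv(-4)=-180, f_vv(-3)=60, f_vv(-2)=-60, f_vv(-1)=180.
Saddle points occur where the two diagonal entries have opposite signs: (-2, -3), (-2, -1), (1, -4), (1, -2), (2, -3), (2, -1), (3, -4), (3, -2). Count: 8.

8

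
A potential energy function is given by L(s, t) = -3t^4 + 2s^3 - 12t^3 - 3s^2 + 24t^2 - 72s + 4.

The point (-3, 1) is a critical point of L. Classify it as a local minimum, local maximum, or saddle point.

local maximum

The mixed partial ∂²L/∂s∂t is 0, so the Hessian at any point is diag(L_ss, L_tt) = diag(6(2s - 1), 12(-3t^2 - 6t + 4)).
At (-3, 1): H = diag(-42, -60).
Both eigenvalues are negative, so H is negative definite: a local maximum.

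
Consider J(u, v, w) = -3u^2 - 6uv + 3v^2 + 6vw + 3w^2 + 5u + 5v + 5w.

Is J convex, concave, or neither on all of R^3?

J is quadratic, so its Hessian is the constant matrix H = [[-6, -6, 0], [-6, 6, 6], [0, 6, 6]].
Leading principal minors: -6, -72, -216.
Neither pattern holds ⇒ H is indefinite ⇒ neither convex nor concave.

neither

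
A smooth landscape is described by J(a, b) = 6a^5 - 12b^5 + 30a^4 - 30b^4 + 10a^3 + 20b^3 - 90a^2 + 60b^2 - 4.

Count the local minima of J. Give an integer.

4

J separates as a function of a plus a function of b, so ∇J=0 decouples.
∂J/∂a = 30a(a - 1)(a + 2)(a + 3) = 0 at a ∈ {-3, -2, 0, 1}; ∂J/∂b = -60b(b - 1)(b + 1)(b + 2) = 0 at b ∈ {-2, -1, 0, 1}.
The Hessian is diagonal: diag(J_aa, J_bb). Second derivatives: J_aa(-3)=-360, J_aa(-2)=180, J_aa(0)=-180, J_aa(1)=360; J_bb(-2)=360, J_bb(-1)=-120, J_bb(0)=120, J_bb(1)=-360.
Local minima occur where both diagonal entries positive: (-2, -2), (-2, 0), (1, -2), (1, 0). Count: 4.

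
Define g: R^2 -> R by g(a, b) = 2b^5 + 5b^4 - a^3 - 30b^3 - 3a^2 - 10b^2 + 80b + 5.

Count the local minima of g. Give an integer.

g separates as a function of a plus a function of b, so ∇g=0 decouples.
∂g/∂a = -3a(a + 2) = 0 at a ∈ {-2, 0}; ∂g/∂b = 10(b - 2)(b - 1)(b + 1)(b + 4) = 0 at b ∈ {-4, -1, 1, 2}.
The Hessian is diagonal: diag(g_aa, g_bb). Second derivatives: g_aa(-2)=6, g_aa(0)=-6; g_bb(-4)=-900, g_bb(-1)=180, g_bb(1)=-100, g_bb(2)=180.
Local minima occur where both diagonal entries positive: (-2, -1), (-2, 2). Count: 2.

2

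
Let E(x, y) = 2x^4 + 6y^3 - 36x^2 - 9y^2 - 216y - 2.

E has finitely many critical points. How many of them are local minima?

E separates as a function of x plus a function of y, so ∇E=0 decouples.
∂E/∂x = 8x(x - 3)(x + 3) = 0 at x ∈ {-3, 0, 3}; ∂E/∂y = 18(y - 4)(y + 3) = 0 at y ∈ {-3, 4}.
The Hessian is diagonal: diag(E_xx, E_yy). Second derivatives: E_xx(-3)=144, E_xx(0)=-72, E_xx(3)=144; E_yy(-3)=-126, E_yy(4)=126.
Local minima occur where both diagonal entries positive: (-3, 4), (3, 4). Count: 2.

2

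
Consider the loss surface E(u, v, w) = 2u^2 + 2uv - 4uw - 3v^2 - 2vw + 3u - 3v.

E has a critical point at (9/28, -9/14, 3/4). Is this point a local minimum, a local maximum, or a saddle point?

The Hessian is constant: H = [[4, 2, -4], [2, -6, -2], [-4, -2, 0]].
Leading principal minors: Δ₁ = 4, Δ₂ = -28, Δ₃ = 112.
The minors fit neither the all-positive nor the alternating-sign pattern, so H is indefinite: a saddle point.

saddle point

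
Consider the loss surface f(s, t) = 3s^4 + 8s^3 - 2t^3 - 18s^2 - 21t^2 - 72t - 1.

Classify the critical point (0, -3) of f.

The mixed partial ∂²f/∂s∂t is 0, so the Hessian at any point is diag(f_ss, f_tt) = diag(12(3s^2 + 4s - 3), -6(2t + 7)).
At (0, -3): H = diag(-36, -6).
Both eigenvalues are negative, so H is negative definite: a local maximum.

local maximum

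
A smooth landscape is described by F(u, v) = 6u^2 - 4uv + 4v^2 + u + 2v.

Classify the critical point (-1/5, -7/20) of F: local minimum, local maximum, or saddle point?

local minimum

The Hessian of F is constant: H = [[12, -4], [-4, 8]].
det(H) = 12·8 − (-4)² = 80.
det(H) > 0 and tr(H) = 20 > 0, so H is positive definite and the point is a local minimum.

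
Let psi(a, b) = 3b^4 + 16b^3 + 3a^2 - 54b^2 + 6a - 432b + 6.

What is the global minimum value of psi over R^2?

-1104

psi(a,b) separates as P(a) + Q(b) + 6, so its minimum is min P + min Q + 6.
P'(a) = 6a + 6 vanishes at a ∈ {-1}; Q'(b) = 12(b - 3)(b + 3)(b + 4) vanishes at b ∈ {-4, -3, 3}.
Local minima of P (where P''>0): P(-1)=-3. Local minima of Q: Q(-4)=608, Q(3)=-1107.
So the global minimum of psi is P(-1) + Q(3) + 6 = -3 − 1107 + 6 = -1104, attained at (-1, 3).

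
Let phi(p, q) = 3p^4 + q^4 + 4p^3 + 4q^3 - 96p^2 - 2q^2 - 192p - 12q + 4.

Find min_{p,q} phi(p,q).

-1285

phi(p,q) separates as A(p) + B(q) + 4, so its minimum is min A + min B + 4.
A'(p) = 12(p - 4)(p + 1)(p + 4) vanishes at p ∈ {-4, -1, 4}; B'(q) = 4(q - 1)(q + 1)(q + 3) vanishes at q ∈ {-3, -1, 1}.
Local minima of A (where A''>0): A(-4)=-256, A(4)=-1280. Local minima of B: B(-3)=-9, B(1)=-9.
So the global minimum of phi is A(4) + B(-3) + 4 = -1280 − 9 + 4 = -1285, attained at (4, -3).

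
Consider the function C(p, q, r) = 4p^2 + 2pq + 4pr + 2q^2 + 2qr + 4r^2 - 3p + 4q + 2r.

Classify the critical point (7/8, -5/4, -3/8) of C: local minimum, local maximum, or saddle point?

local minimum

The Hessian is constant: H = [[8, 2, 4], [2, 4, 2], [4, 2, 8]].
Leading principal minors: Δ₁ = 8, Δ₂ = 28, Δ₃ = 160.
All leading minors are positive, so H is positive definite: a local minimum.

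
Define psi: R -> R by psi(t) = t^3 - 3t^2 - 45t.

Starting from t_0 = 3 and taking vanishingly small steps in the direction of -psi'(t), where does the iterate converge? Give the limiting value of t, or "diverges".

5

psi'(t) = 3(t - 5)(t + 3), so psi'(3) = -36.
Gradient descent moves in the -psi' direction, i.e. t is increasing.
The nearest critical point in that direction is t = 5, where psi'' = 24 > 0 (a local minimum). The iterate converges there.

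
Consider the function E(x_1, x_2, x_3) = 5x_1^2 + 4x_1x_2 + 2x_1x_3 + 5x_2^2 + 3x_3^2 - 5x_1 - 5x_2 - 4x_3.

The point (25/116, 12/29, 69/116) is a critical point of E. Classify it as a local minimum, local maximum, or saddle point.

The Hessian is constant: H = [[10, 4, 2], [4, 10, 0], [2, 0, 6]].
Leading principal minors: Δ₁ = 10, Δ₂ = 84, Δ₃ = 464.
All leading minors are positive, so H is positive definite: a local minimum.

local minimum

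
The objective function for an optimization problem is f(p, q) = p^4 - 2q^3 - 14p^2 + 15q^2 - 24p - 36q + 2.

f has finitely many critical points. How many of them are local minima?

f separates as a function of p plus a function of q, so ∇f=0 decouples.
∂f/∂p = 4(p - 3)(p + 1)(p + 2) = 0 at p ∈ {-2, -1, 3}; ∂f/∂q = -6(q - 3)(q - 2) = 0 at q ∈ {2, 3}.
The Hessian is diagonal: diag(f_pp, f_qq). Second derivatives: f_pp(-2)=20, f_pp(-1)=-16, f_pp(3)=80; f_qq(2)=6, f_qq(3)=-6.
Local minima occur where both diagonal entries positive: (-2, 2), (3, 2). Count: 2.

2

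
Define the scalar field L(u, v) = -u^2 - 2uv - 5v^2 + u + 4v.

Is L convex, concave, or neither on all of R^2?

L is quadratic, so its Hessian is the constant matrix H = [[-2, -2], [-2, -10]].
det(H) = 16, tr(H) = -12.
det(H) > 0 and tr(H) < 0, so H is negative definite everywhere: concave.

concave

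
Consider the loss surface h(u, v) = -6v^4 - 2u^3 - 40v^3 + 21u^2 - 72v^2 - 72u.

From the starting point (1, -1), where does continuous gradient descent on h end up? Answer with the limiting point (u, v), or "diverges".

(3, -2)

h is separable, so gradient descent decouples: u follows -∂h/∂u, v follows -∂h/∂v.
∂h/∂u = -6(u - 4)(u - 3); at u=1 this is -36, so u increases.
∂h/∂v = -24v(v + 2)(v + 3); at v=-1 this is 48, so v decreases.
u converges to its nearest critical value 3 (a local min of the u-part); v converges to -2. The iterate converges to (3, -2).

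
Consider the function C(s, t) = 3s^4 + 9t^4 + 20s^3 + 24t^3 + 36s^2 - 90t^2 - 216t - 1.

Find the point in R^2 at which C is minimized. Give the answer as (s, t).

C(s,t) separates as P(s) + Q(t) − 1, so its minimum is min P + min Q − 1.
P'(s) = 12s(s + 2)(s + 3) vanishes at s ∈ {-3, -2, 0}; Q'(t) = 36(t - 2)(t + 1)(t + 3) vanishes at t ∈ {-3, -1, 2}.
Local minima of P (where P''>0): P(-3)=27, P(0)=0. Local minima of Q: Q(-3)=-81, Q(2)=-456.
So the global minimum of C is P(0) + Q(2) − 1 = 0 − 456 − 1 = -457, attained at (0, 2).

(0, 2)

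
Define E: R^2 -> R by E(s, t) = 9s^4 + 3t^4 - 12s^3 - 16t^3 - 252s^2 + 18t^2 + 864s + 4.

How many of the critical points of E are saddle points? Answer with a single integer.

4

E separates as a function of s plus a function of t, so ∇E=0 decouples.
∂E/∂s = 36(s - 3)(s - 2)(s + 4) = 0 at s ∈ {-4, 2, 3}; ∂E/∂t = 12t(t - 3)(t - 1) = 0 at t ∈ {0, 1, 3}.
The Hessian is diagonal: diag(E_ss, E_tt). Second derivatives: E_ss(-4)=1512, E_ss(2)=-216, E_ss(3)=252; E_tt(0)=36, E_tt(1)=-24, E_tt(3)=72.
Saddle points occur where the two diagonal entries have opposite signs: (-4, 1), (2, 0), (2, 3), (3, 1). Count: 4.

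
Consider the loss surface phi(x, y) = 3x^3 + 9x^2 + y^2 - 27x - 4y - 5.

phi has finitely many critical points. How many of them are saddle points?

phi separates as a function of x plus a function of y, so ∇phi=0 decouples.
∂phi/∂x = 9(x - 1)(x + 3) = 0 at x ∈ {-3, 1}; ∂phi/∂y = 2(y - 2) = 0 at y ∈ {2}.
The Hessian is diagonal: diag(phi_xx, phi_yy). Second derivatives: phi_xx(-3)=-36, phi_xx(1)=36; phi_yy(2)=2.
Saddle points occur where the two diagonal entries have opposite signs: (-3, 2). Count: 1.

1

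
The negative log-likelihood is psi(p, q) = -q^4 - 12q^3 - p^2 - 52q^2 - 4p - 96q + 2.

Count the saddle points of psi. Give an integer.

psi separates as a function of p plus a function of q, so ∇psi=0 decouples.
∂psi/∂p = -2(p + 2) = 0 at p ∈ {-2}; ∂psi/∂q = -4(q + 2)(q + 3)(q + 4) = 0 at q ∈ {-4, -3, -2}.
The Hessian is diagonal: diag(psi_pp, psi_qq). Second derivatives: psi_pp(-2)=-2; psi_qq(-4)=-8, psi_qq(-3)=4, psi_qq(-2)=-8.
Saddle points occur where the two diagonal entries have opposite signs: (-2, -3). Count: 1.

1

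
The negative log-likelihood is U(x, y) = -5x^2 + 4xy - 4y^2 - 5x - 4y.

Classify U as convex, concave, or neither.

U is quadratic, so its Hessian is the constant matrix H = [[-10, 4], [4, -8]].
det(H) = 64, tr(H) = -18.
det(H) > 0 and tr(H) < 0, so H is negative definite everywhere: concave.

concave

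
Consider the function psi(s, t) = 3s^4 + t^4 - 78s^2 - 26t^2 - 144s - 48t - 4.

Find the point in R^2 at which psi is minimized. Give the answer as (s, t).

(4, 4)

psi(s,t) separates as P(s) + Q(t) − 4, so its minimum is min P + min Q − 4.
P'(s) = 12(s - 4)(s + 1)(s + 3) vanishes at s ∈ {-3, -1, 4}; Q'(t) = 4(t - 4)(t + 1)(t + 3) vanishes at t ∈ {-3, -1, 4}.
Local minima of P (where P''>0): P(-3)=-27, P(4)=-1056. Local minima of Q: Q(-3)=-9, Q(4)=-352.
So the global minimum of psi is P(4) + Q(4) − 4 = -1056 − 352 − 4 = -1412, attained at (4, 4).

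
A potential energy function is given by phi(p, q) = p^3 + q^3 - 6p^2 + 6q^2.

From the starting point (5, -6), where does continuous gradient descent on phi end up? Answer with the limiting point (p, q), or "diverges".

phi is separable, so gradient descent decouples: p follows -∂phi/∂p, q follows -∂phi/∂q.
∂phi/∂p = 3p(p - 4); at p=5 this is 15, so p decreases.
∂phi/∂q = 3q(q + 4); at q=-6 this is 36, so q decreases.
The q-coordinate has no critical point in that direction and runs off to infinity.

diverges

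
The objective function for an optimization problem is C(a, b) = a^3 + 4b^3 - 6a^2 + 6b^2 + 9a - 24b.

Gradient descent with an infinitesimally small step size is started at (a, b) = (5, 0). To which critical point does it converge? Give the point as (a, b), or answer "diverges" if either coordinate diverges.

C is separable, so gradient descent decouples: a follows -∂C/∂a, b follows -∂C/∂b.
∂C/∂a = 3(a - 3)(a - 1); at a=5 this is 24, so a decreases.
∂C/∂b = 12(b - 1)(b + 2); at b=0 this is -24, so b increases.
a converges to its nearest critical value 3 (a local min of the a-part); b converges to 1. The iterate converges to (3, 1).

(3, 1)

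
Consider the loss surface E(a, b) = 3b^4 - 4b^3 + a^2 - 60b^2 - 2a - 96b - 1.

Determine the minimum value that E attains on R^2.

E(a,b) separates as P(a) + Q(b) − 1, so its minimum is min P + min Q − 1.
P'(a) = 2a - 2 vanishes at a ∈ {1}; Q'(b) = 12(b - 4)(b + 1)(b + 2) vanishes at b ∈ {-2, -1, 4}.
Local minima of P (where P''>0): P(1)=-1. Local minima of Q: Q(-2)=32, Q(4)=-832.
So the global minimum of E is P(1) + Q(4) − 1 = -1 − 832 − 1 = -834, attained at (1, 4).

-834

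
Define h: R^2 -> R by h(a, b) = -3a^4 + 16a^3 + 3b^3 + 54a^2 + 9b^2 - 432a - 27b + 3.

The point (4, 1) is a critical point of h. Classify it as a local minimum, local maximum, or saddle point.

The mixed partial ∂²h/∂a∂b is 0, so the Hessian at any point is diag(h_aa, h_bb) = diag(12(-3a^2 + 8a + 9), 18(b + 1)).
At (4, 1): H = diag(-84, 36).
The eigenvalues have opposite signs, so H is indefinite: a saddle point.

saddle point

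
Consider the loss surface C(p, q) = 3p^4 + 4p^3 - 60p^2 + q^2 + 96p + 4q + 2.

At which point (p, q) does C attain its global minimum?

C(p,q) separates as A(p) + B(q) + 2, so its minimum is min A + min B + 2.
A'(p) = 12(p - 2)(p - 1)(p + 4) vanishes at p ∈ {-4, 1, 2}; B'(q) = 2q + 4 vanishes at q ∈ {-2}.
Local minima of A (where A''>0): A(-4)=-832, A(2)=32. Local minima of B: B(-2)=-4.
So the global minimum of C is A(-4) + B(-2) + 2 = -832 − 4 + 2 = -834, attained at (-4, -2).

(-4, -2)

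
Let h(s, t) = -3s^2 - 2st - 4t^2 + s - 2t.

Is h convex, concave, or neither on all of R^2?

concave

h is quadratic, so its Hessian is the constant matrix H = [[-6, -2], [-2, -8]].
det(H) = 44, tr(H) = -14.
det(H) > 0 and tr(H) < 0, so H is negative definite everywhere: concave.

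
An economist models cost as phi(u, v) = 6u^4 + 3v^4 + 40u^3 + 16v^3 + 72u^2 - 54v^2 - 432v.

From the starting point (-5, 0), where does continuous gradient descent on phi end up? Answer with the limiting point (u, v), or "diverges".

phi is separable, so gradient descent decouples: u follows -∂phi/∂u, v follows -∂phi/∂v.
∂phi/∂u = 24u(u + 2)(u + 3); at u=-5 this is -720, so u increases.
∂phi/∂v = 12(v - 3)(v + 3)(v + 4); at v=0 this is -432, so v increases.
u converges to its nearest critical value -3 (a local min of the u-part); v converges to 3. The iterate converges to (-3, 3).

(-3, 3)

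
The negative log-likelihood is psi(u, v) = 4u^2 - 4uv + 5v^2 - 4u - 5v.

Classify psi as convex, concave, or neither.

psi is quadratic, so its Hessian is the constant matrix H = [[8, -4], [-4, 10]].
det(H) = 64, tr(H) = 18.
det(H) > 0 and tr(H) > 0, so H is positive definite everywhere: convex.

convex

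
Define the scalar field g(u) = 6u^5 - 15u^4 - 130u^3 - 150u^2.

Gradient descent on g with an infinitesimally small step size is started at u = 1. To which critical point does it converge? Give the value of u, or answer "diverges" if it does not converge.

g'(u) = 30u(u - 5)(u + 1)(u + 2), so g'(1) = -720.
Gradient descent moves in the -g' direction, i.e. u is increasing.
The nearest critical point in that direction is u = 5, where g'' = 6300 > 0 (a local minimum). The iterate converges there.

5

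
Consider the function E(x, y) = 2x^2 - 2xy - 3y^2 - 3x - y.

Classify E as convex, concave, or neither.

E is quadratic, so its Hessian is the constant matrix H = [[4, -2], [-2, -6]].
det(H) = -28, tr(H) = -2.
det(H) < 0, so H is indefinite: neither convex nor concave.

neither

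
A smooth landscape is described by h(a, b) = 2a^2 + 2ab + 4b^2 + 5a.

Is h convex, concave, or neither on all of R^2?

h is quadratic, so its Hessian is the constant matrix H = [[4, 2], [2, 8]].
det(H) = 28, tr(H) = 12.
det(H) > 0 and tr(H) > 0, so H is positive definite everywhere: convex.

convex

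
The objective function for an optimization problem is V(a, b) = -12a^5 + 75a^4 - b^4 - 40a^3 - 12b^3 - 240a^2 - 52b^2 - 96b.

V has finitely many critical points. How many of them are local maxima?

4

V separates as a function of a plus a function of b, so ∇V=0 decouples.
∂V/∂a = -60a(a - 4)(a - 2)(a + 1) = 0 at a ∈ {-1, 0, 2, 4}; ∂V/∂b = -4(b + 2)(b + 3)(b + 4) = 0 at b ∈ {-4, -3, -2}.
The Hessian is diagonal: diag(V_aa, V_bb). Second derivatives: V_aa(-1)=900, V_aa(0)=-480, V_aa(2)=720, V_aa(4)=-2400; V_bb(-4)=-8, V_bb(-3)=4, V_bb(-2)=-8.
Local maxima occur where both diagonal entries negative: (0, -4), (0, -2), (4, -4), (4, -2). Count: 4.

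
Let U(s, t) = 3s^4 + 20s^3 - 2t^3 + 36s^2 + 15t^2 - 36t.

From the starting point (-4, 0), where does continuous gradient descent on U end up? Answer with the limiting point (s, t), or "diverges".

U is separable, so gradient descent decouples: s follows -∂U/∂s, t follows -∂U/∂t.
∂U/∂s = 12s(s + 2)(s + 3); at s=-4 this is -96, so s increases.
∂U/∂t = -6(t - 3)(t - 2); at t=0 this is -36, so t increases.
s converges to its nearest critical value -3 (a local min of the s-part); t converges to 2. The iterate converges to (-3, 2).

(-3, 2)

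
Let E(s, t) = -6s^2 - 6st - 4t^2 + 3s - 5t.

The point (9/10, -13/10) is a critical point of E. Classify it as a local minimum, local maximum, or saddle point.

local maximum

The Hessian of E is constant: H = [[-12, -6], [-6, -8]].
det(H) = (-12)·(-8) − (-6)² = 60.
det(H) > 0 and tr(H) = -20 < 0, so H is negative definite and the point is a local maximum.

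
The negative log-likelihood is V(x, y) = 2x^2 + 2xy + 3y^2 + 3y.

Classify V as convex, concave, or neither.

V is quadratic, so its Hessian is the constant matrix H = [[4, 2], [2, 6]].
det(H) = 20, tr(H) = 10.
det(H) > 0 and tr(H) > 0, so H is positive definite everywhere: convex.

convex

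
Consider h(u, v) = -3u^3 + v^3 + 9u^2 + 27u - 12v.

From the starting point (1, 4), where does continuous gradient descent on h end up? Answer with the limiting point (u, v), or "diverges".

h is separable, so gradient descent decouples: u follows -∂h/∂u, v follows -∂h/∂v.
∂h/∂u = -9(u - 3)(u + 1); at u=1 this is 36, so u decreases.
∂h/∂v = 3(v - 2)(v + 2); at v=4 this is 36, so v decreases.
u converges to its nearest critical value -1 (a local min of the u-part); v converges to 2. The iterate converges to (-1, 2).

(-1, 2)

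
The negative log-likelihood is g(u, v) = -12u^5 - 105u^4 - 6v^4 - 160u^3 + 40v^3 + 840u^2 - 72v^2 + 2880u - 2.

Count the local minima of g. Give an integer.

g separates as a function of u plus a function of v, so ∇g=0 decouples.
∂g/∂u = -60(u - 2)(u + 2)(u + 3)(u + 4) = 0 at u ∈ {-4, -3, -2, 2}; ∂g/∂v = -24v(v - 3)(v - 2) = 0 at v ∈ {0, 2, 3}.
The Hessian is diagonal: diag(g_uu, g_vv). Second derivatives: g_uu(-4)=720, g_uu(-3)=-300, g_uu(-2)=480, g_uu(2)=-7200; g_vv(0)=-144, g_vv(2)=48, g_vv(3)=-72.
Local minima occur where both diagonal entries positive: (-4, 2), (-2, 2). Count: 2.

2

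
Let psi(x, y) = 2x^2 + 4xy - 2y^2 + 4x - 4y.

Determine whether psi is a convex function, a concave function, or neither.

psi is quadratic, so its Hessian is the constant matrix H = [[4, 4], [4, -4]].
det(H) = -32, tr(H) = 0.
det(H) < 0, so H is indefinite: neither convex nor concave.

neither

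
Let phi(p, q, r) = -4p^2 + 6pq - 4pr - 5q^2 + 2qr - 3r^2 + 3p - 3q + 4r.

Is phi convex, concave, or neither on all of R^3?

concave

phi is quadratic, so its Hessian is the constant matrix H = [[-8, 6, -4], [6, -10, 2], [-4, 2, -6]].
Leading principal minors: -8, 44, -168.
Signs alternate −, +, − ⇒ H ≺ 0 ⇒ concave.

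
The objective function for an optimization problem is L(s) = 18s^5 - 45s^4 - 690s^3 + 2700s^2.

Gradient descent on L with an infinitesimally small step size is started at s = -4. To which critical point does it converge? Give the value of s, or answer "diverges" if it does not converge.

0

L'(s) = 90s(s - 4)(s - 3)(s + 5), so L'(-4) = -20160.
Gradient descent moves in the -L' direction, i.e. s is increasing.
The nearest critical point in that direction is s = 0, where L'' = 5400 > 0 (a local minimum). The iterate converges there.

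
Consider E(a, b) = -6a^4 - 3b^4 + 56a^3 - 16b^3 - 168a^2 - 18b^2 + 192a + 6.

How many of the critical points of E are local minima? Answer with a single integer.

E separates as a function of a plus a function of b, so ∇E=0 decouples.
∂E/∂a = -24(a - 4)(a - 2)(a - 1) = 0 at a ∈ {1, 2, 4}; ∂E/∂b = -12b(b + 1)(b + 3) = 0 at b ∈ {-3, -1, 0}.
The Hessian is diagonal: diag(E_aa, E_bb). Second derivatives: E_aa(1)=-72, E_aa(2)=48, E_aa(4)=-144; E_bb(-3)=-72, E_bb(-1)=24, E_bb(0)=-36.
Local minima occur where both diagonal entries positive: (2, -1). Count: 1.

1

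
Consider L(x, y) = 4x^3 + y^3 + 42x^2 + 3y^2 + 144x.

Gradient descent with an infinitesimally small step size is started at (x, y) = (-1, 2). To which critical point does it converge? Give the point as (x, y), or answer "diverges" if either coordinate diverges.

(-3, 0)

L is separable, so gradient descent decouples: x follows -∂L/∂x, y follows -∂L/∂y.
∂L/∂x = 12(x + 3)(x + 4); at x=-1 this is 72, so x decreases.
∂L/∂y = 3y(y + 2); at y=2 this is 24, so y decreases.
x converges to its nearest critical value -3 (a local min of the x-part); y converges to 0. The iterate converges to (-3, 0).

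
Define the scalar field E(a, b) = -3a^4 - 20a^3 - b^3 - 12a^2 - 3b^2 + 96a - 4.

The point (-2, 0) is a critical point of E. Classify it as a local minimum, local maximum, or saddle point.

saddle point

The mixed partial ∂²E/∂a∂b is 0, so the Hessian at any point is diag(E_aa, E_bb) = diag(-12(3a^2 + 10a + 2), -6(b + 1)).
At (-2, 0): H = diag(72, -6).
The eigenvalues have opposite signs, so H is indefinite: a saddle point.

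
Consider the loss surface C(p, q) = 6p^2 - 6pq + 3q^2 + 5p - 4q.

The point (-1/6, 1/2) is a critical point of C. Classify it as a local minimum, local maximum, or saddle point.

local minimum

The Hessian of C is constant: H = [[12, -6], [-6, 6]].
det(H) = 12·6 − (-6)² = 36.
det(H) > 0 and tr(H) = 18 > 0, so H is positive definite and the point is a local minimum.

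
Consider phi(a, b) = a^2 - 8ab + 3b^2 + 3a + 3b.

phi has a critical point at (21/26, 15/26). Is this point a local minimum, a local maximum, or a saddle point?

saddle point

The Hessian of phi is constant: H = [[2, -8], [-8, 6]].
det(H) = 2·6 − (-8)² = -52.
Since det(H) < 0, H is indefinite and the critical point is a saddle point.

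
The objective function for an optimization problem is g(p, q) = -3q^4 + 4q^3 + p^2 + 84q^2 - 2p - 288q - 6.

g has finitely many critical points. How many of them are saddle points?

2

g separates as a function of p plus a function of q, so ∇g=0 decouples.
∂g/∂p = 2(p - 1) = 0 at p ∈ {1}; ∂g/∂q = -12(q - 3)(q - 2)(q + 4) = 0 at q ∈ {-4, 2, 3}.
The Hessian is diagonal: diag(g_pp, g_qq). Second derivatives: g_pp(1)=2; g_qq(-4)=-504, g_qq(2)=72, g_qq(3)=-84.
Saddle points occur where the two diagonal entries have opposite signs: (1, -4), (1, 3). Count: 2.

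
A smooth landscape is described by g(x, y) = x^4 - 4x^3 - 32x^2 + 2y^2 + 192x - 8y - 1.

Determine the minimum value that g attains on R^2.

g(x,y) separates as P(x) + Q(y) − 1, so its minimum is min P + min Q − 1.
P'(x) = 4(x - 4)(x - 3)(x + 4) vanishes at x ∈ {-4, 3, 4}; Q'(y) = 4y - 8 vanishes at y ∈ {2}.
Local minima of P (where P''>0): P(-4)=-768, P(4)=256. Local minima of Q: Q(2)=-8.
So the global minimum of g is P(-4) + Q(2) − 1 = -768 − 8 − 1 = -777, attained at (-4, 2).

-777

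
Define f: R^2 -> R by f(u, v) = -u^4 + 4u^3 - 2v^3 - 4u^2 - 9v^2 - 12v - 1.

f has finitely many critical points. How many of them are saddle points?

3

f separates as a function of u plus a function of v, so ∇f=0 decouples.
∂f/∂u = -4u(u - 2)(u - 1) = 0 at u ∈ {0, 1, 2}; ∂f/∂v = -6(v + 1)(v + 2) = 0 at v ∈ {-2, -1}.
The Hessian is diagonal: diag(f_uu, f_vv). Second derivatives: f_uu(0)=-8, f_uu(1)=4, f_uu(2)=-8; f_vv(-2)=6, f_vv(-1)=-6.
Saddle points occur where the two diagonal entries have opposite signs: (0, -2), (1, -1), (2, -2). Count: 3.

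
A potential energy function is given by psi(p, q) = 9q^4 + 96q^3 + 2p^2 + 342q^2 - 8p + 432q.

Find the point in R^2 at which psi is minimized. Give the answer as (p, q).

psi(p,q) separates as A(p) + B(q), so its minimum is min A + min B.
A'(p) = 4p - 8 vanishes at p ∈ {2}; B'(q) = 36(q + 1)(q + 3)(q + 4) vanishes at q ∈ {-4, -3, -1}.
Local minima of A (where A''>0): A(2)=-8. Local minima of B: B(-4)=-96, B(-1)=-177.
So the global minimum of psi is A(2) + B(-1) = -8 − 177 = -185, attained at (2, -1).

(2, -1)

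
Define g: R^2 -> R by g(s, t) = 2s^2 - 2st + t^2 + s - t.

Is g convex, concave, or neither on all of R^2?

convex

g is quadratic, so its Hessian is the constant matrix H = [[4, -2], [-2, 2]].
det(H) = 4, tr(H) = 6.
det(H) > 0 and tr(H) > 0, so H is positive definite everywhere: convex.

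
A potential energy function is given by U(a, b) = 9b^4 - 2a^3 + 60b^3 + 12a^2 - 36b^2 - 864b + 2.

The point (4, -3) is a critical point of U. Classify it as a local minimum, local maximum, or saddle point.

The mixed partial ∂²U/∂a∂b is 0, so the Hessian at any point is diag(U_aa, U_bb) = diag(12(-a + 2), 36(3b^2 + 10b - 2)).
At (4, -3): H = diag(-24, -180).
Both eigenvalues are negative, so H is negative definite: a local maximum.

local maximum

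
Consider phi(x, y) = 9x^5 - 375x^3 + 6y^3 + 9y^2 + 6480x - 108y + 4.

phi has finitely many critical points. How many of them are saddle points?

4

phi separates as a function of x plus a function of y, so ∇phi=0 decouples.
∂phi/∂x = 45(x - 4)(x - 3)(x + 3)(x + 4) = 0 at x ∈ {-4, -3, 3, 4}; ∂phi/∂y = 18(y - 2)(y + 3) = 0 at y ∈ {-3, 2}.
The Hessian is diagonal: diag(phi_xx, phi_yy). Second derivatives: phi_xx(-4)=-2520, phi_xx(-3)=1890, phi_xx(3)=-1890, phi_xx(4)=2520; phi_yy(-3)=-90, phi_yy(2)=90.
Saddle points occur where the two diagonal entries have opposite signs: (-4, 2), (-3, -3), (3, 2), (4, -3). Count: 4.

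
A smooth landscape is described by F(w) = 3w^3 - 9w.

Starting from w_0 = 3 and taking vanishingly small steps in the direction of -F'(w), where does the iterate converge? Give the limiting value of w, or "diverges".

1

F'(w) = 9(w - 1)(w + 1), so F'(3) = 72.
Gradient descent moves in the -F' direction, i.e. w is decreasing.
The nearest critical point in that direction is w = 1, where F'' = 18 > 0 (a local minimum). The iterate converges there.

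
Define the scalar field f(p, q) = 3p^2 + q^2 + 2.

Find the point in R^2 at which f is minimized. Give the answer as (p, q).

f(p,q) separates as A(p) + B(q) + 2, so its minimum is min A + min B + 2.
A'(p) = 6p vanishes at p ∈ {0}; B'(q) = 2q vanishes at q ∈ {0}.
Local minima of A (where A''>0): A(0)=0. Local minima of B: B(0)=0.
So the global minimum of f is A(0) + B(0) + 2 = 0 + 0 + 2 = 2, attained at (0, 0).

(0, 0)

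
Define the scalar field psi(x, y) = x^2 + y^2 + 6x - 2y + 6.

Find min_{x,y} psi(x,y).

psi(x,y) separates as P(x) + Q(y) + 6, so its minimum is min P + min Q + 6.
P'(x) = 2x + 6 vanishes at x ∈ {-3}; Q'(y) = 2y - 2 vanishes at y ∈ {1}.
Local minima of P (where P''>0): P(-3)=-9. Local minima of Q: Q(1)=-1.
So the global minimum of psi is P(-3) + Q(1) + 6 = -9 − 1 + 6 = -4, attained at (-3, 1).

-4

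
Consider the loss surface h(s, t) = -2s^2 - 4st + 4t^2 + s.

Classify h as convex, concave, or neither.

neither

h is quadratic, so its Hessian is the constant matrix H = [[-4, -4], [-4, 8]].
det(H) = -48, tr(H) = 4.
det(H) < 0, so H is indefinite: neither convex nor concave.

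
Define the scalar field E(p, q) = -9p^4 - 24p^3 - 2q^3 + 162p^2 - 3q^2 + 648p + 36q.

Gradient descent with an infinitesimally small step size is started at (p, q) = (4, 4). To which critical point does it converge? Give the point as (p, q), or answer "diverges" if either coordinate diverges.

E is separable, so gradient descent decouples: p follows -∂E/∂p, q follows -∂E/∂q.
∂E/∂p = -36(p - 3)(p + 2)(p + 3); at p=4 this is -1512, so p increases.
∂E/∂q = -6(q - 2)(q + 3); at q=4 this is -84, so q increases.
The p-coordinate has no critical point in that direction and runs off to infinity.

diverges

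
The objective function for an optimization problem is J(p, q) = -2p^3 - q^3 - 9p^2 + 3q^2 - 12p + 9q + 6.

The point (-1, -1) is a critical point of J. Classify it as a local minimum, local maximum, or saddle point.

The mixed partial ∂²J/∂p∂q is 0, so the Hessian at any point is diag(J_pp, J_qq) = diag(-6(2p + 3), 6(-q + 1)).
At (-1, -1): H = diag(-6, 12).
The eigenvalues have opposite signs, so H is indefinite: a saddle point.

saddle point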